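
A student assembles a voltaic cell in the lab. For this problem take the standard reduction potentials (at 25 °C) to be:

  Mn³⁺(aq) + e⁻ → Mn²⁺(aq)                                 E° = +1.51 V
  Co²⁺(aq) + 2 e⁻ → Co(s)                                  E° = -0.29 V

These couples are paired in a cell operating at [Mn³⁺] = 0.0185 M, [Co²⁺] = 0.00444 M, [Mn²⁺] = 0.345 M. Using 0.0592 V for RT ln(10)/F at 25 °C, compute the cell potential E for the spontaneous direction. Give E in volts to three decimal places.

Mn³⁺/Mn²⁺ is the cathode (higher E°), Co²⁺/Co the anode: E°cell = +1.51 − (-0.29) = +1.80 V, n = 2.
Overall: 2 Mn³⁺(aq) + Co(s) → 2 Mn²⁺(aq) + Co²⁺(aq)
Q = [Mn²⁺]^2·[Co²⁺] / ([Mn³⁺]^2); log Q = 0.189.
E = E° − (0.0592/n) log Q = +1.80 − (0.0592/2)(0.189) = +1.794 V.

+1.794 V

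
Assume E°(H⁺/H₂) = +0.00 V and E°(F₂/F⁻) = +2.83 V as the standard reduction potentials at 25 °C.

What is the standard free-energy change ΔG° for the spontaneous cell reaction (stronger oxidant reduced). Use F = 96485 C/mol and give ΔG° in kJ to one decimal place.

F₂/F⁻ (E° = +2.83 V) is the cathode; H⁺/H₂ (E° = +0.00 V) is the anode, so E°cell = +2.83 V.
Balancing electrons gives n = 2 (lcm of 2 and 2).
ΔG° = −nFE° = −(2)(96485)(+2.83) = -546,105 J = -546.1 kJ.

-546.1 kJ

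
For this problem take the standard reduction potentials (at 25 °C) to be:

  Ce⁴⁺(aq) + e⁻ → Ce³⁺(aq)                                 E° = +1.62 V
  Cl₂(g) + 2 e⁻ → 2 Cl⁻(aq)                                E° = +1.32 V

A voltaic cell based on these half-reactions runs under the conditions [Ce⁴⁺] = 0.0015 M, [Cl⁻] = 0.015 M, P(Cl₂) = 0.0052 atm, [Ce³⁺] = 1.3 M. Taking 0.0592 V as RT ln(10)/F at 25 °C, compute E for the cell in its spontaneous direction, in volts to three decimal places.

Ce⁴⁺/Ce³⁺ is the cathode (higher E°), Cl₂/Cl⁻ the anode: E°cell = +1.62 − (+1.32) = +0.30 V, n = 2.
Overall: 2 Ce⁴⁺(aq) + 2 Cl⁻(aq) → 2 Ce³⁺(aq) + Cl₂(g)
Q = [Ce³⁺]^2·P(Cl₂) / ([Ce⁴⁺]^2·[Cl⁻]^2); log Q = 7.240.
E = E° − (0.0592/n) log Q = +0.30 − (0.0592/2)(7.240) = +0.086 V.

+0.086 V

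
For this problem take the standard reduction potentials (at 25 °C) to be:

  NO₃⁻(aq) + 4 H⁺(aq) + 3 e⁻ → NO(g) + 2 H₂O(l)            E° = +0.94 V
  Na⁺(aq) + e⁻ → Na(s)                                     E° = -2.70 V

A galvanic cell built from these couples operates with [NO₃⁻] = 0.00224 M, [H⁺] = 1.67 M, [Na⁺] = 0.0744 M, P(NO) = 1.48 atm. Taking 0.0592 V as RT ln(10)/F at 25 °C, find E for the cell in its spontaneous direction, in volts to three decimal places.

+3.669 V

NO₃⁻/NO is the cathode (higher E°), Na⁺/Na the anode: E°cell = +0.94 − (-2.70) = +3.64 V, n = 3.
Overall: NO₃⁻(aq) + 4 H⁺(aq) + 3 Na(s) → NO(g) + 2 H₂O(l) + 3 Na⁺(aq)
Q = P(NO)·[Na⁺]^3 / ([NO₃⁻]·[H⁺]^4); log Q = -1.456.
E = E° − (0.0592/n) log Q = +3.64 − (0.0592/3)(-1.456) = +3.669 V.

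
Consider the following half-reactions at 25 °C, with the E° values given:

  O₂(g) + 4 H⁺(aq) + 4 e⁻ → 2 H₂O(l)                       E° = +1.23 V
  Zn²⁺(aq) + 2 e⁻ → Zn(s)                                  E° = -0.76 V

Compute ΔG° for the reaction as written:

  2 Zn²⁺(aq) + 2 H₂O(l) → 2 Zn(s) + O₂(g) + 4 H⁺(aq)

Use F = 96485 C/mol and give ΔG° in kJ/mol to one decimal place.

As written, Zn²⁺/Zn is reduced (cathode) and O₂/H₂O is oxidised (anode), so E°cell = (-0.76) − (+1.23) = -1.99 V.
Balancing electrons gives n = 4.
ΔG° = −nFE° = −(4)(96485)(-1.99) = 768,021 J = +768.0 kJ/mol.

+768.0 kJ/mol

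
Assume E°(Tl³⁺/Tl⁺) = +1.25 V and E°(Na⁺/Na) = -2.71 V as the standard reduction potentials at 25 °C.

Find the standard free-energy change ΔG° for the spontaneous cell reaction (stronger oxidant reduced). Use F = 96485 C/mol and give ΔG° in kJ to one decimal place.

-764.2 kJ

Tl³⁺/Tl⁺ (E° = +1.25 V) is the cathode; Na⁺/Na (E° = -2.71 V) is the anode, so E°cell = +3.96 V.
Balancing electrons gives n = 2 (lcm of 2 and 1).
ΔG° = −nFE° = −(2)(96485)(+3.96) = -764,161 J = -764.2 kJ.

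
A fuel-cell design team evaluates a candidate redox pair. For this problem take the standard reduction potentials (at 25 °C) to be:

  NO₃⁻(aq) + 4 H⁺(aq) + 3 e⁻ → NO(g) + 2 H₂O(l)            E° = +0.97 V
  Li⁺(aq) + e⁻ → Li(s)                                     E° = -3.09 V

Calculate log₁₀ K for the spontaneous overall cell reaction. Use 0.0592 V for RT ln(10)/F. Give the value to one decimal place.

205.7

Cathode: NO₃⁻/NO; anode: Li⁺/Li. E°cell = +4.06 V, n = 3.
log K = nE°cell / 0.0592 = (3)(+4.06) / 0.0592 = 205.7.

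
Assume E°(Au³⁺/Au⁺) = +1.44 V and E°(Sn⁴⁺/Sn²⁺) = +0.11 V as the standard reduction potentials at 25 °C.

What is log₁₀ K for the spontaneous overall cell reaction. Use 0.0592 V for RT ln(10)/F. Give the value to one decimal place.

Cathode: Au³⁺/Au⁺; anode: Sn⁴⁺/Sn²⁺. E°cell = +1.33 V, n = 2.
log K = nE°cell / 0.0592 = (2)(+1.33) / 0.0592 = 44.9.

44.9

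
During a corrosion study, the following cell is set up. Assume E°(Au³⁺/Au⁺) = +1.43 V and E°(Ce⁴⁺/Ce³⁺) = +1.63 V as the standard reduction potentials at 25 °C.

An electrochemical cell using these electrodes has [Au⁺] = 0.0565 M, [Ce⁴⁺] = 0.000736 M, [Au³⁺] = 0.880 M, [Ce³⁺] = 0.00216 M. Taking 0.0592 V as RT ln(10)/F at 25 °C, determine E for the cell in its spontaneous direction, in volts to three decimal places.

Ce⁴⁺/Ce³⁺ is the cathode (higher E°), Au³⁺/Au⁺ the anode: E°cell = +1.63 − (+1.43) = +0.20 V, n = 2.
Overall: 2 Ce⁴⁺(aq) + Au⁺(aq) → 2 Ce³⁺(aq) + Au³⁺(aq)
Q = [Ce³⁺]^2·[Au³⁺] / ([Ce⁴⁺]^2·[Au⁺]); log Q = 2.128.
E = E° − (0.0592/n) log Q = +0.20 − (0.0592/2)(2.128) = +0.137 V.

+0.137 V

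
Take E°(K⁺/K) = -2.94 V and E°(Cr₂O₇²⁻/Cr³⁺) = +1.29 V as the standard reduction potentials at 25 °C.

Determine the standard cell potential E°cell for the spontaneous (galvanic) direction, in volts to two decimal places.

The Cr₂O₇²⁻/Cr³⁺ couple has the higher reduction potential, so it is the cathode; K⁺/K is oxidised at the anode.
E°cell = E°(cathode) − E°(anode) = (+1.29) − (-2.94) = +4.23 V.

+4.23 V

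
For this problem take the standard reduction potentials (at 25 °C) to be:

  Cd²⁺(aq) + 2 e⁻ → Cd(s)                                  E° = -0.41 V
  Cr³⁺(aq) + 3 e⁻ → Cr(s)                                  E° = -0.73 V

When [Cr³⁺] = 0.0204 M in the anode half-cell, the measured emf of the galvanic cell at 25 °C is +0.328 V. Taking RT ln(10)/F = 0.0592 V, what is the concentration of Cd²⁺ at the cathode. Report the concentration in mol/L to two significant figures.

0.14 M

Cd²⁺/Cd is the cathode, Cr³⁺/Cr the anode: E°cell = +0.32 V, n = 6.
Overall reaction: 3 Cd²⁺(aq) + 2 Cr(s) → 3 Cd(s) + 2 Cr³⁺(aq); Q = [Cr³⁺]^2/[Cd²⁺]^3.
From E = E° − (0.0592/n) log Q: log Q = (E° − E)·n/0.0592 = (+0.32 − (+0.328))·6/0.0592 = -0.8108.
So 3·log[Cd²⁺] = 2·log(0.0204) − log Q = -3.3807 − (-0.8108) = -2.5699; log[Cd²⁺] = -2.5699 / 3 = -0.8566; [Cd²⁺] = 10^(-0.8566) ≈ 0.14 M.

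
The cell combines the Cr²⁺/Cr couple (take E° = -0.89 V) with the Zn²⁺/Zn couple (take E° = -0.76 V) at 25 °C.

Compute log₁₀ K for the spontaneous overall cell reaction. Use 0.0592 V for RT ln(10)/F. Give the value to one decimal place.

Cathode: Zn²⁺/Zn; anode: Cr²⁺/Cr. E°cell = +0.13 V, n = 2.
log K = nE°cell / 0.0592 = (2)(+0.13) / 0.0592 = 4.4.

4.4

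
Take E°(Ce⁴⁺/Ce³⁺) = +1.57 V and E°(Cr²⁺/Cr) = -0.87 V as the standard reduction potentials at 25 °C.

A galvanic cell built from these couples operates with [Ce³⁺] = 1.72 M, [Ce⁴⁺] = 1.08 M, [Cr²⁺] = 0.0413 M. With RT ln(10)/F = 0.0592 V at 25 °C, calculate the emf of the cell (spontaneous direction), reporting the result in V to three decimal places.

+2.469 V

Ce⁴⁺/Ce³⁺ is the cathode (higher E°), Cr²⁺/Cr the anode: E°cell = +1.57 − (-0.87) = +2.44 V, n = 2.
Overall: 2 Ce⁴⁺(aq) + Cr(s) → 2 Ce³⁺(aq) + Cr²⁺(aq)
Q = [Ce³⁺]^2·[Cr²⁺] / ([Ce⁴⁺]^2); log Q = -0.980.
E = E° − (0.0592/n) log Q = +2.44 − (0.0592/2)(-0.980) = +2.469 V.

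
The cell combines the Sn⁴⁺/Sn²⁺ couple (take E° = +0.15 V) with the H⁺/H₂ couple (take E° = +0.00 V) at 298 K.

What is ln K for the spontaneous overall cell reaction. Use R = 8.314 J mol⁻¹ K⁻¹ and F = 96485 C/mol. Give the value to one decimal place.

Cathode: Sn⁴⁺/Sn²⁺; anode: H⁺/H₂. E°cell = (+0.15) − (+0.00) = +0.15 V, with n = 2.
ΔG° = −nFE° = −RT ln K, so ln K = nFE°/(RT) = (2)(96485)(+0.15) / ((8.314)(298)) = 11.683.

11.7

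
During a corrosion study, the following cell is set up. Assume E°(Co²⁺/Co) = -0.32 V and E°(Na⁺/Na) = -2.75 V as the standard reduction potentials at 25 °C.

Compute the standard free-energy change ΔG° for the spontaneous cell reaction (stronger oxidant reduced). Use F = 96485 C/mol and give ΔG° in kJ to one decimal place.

-468.9 kJ

Co²⁺/Co (E° = -0.32 V) is the cathode; Na⁺/Na (E° = -2.75 V) is the anode, so E°cell = +2.43 V.
Balancing electrons gives n = 2 (lcm of 2 and 1).
ΔG° = −nFE° = −(2)(96485)(+2.43) = -468,917 J = -468.9 kJ.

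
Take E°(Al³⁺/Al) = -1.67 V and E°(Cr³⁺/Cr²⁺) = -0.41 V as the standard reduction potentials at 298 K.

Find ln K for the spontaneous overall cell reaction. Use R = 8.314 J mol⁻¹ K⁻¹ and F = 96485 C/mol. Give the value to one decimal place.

147.2

Cathode: Cr³⁺/Cr²⁺; anode: Al³⁺/Al. E°cell = (-0.41) − (-1.67) = +1.26 V, with n = 3.
ΔG° = −nFE° = −RT ln K, so ln K = nFE°/(RT) = (3)(96485)(+1.26) / ((8.314)(298)) = 147.206.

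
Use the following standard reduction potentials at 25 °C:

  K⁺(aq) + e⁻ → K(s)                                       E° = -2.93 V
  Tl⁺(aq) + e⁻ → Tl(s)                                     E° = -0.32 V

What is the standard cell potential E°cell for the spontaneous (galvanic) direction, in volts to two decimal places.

+2.61 V

The Tl⁺/Tl couple has the higher reduction potential, so it is the cathode; K⁺/K is oxidised at the anode.
E°cell = E°(cathode) − E°(anode) = (-0.32) − (-2.93) = +2.61 V.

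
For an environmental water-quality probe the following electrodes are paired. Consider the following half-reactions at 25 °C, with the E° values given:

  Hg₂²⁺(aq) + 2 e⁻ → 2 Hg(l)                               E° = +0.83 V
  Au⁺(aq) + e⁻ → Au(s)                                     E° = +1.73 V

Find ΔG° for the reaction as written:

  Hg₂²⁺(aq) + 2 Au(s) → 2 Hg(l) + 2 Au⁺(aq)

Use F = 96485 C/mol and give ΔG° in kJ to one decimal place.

+173.7 kJ

As written, Hg₂²⁺/Hg is reduced (cathode) and Au⁺/Au is oxidised (anode), so E°cell = (+0.83) − (+1.73) = -0.90 V.
Balancing electrons gives n = 2.
ΔG° = −nFE° = −(2)(96485)(-0.90) = 173,673 J = +173.7 kJ.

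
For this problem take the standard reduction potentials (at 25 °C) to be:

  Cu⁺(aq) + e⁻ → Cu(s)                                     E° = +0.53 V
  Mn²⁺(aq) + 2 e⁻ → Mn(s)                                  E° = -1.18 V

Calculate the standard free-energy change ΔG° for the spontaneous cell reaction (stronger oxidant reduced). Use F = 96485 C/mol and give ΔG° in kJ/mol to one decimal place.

Cu⁺/Cu (E° = +0.53 V) is the cathode; Mn²⁺/Mn (E° = -1.18 V) is the anode, so E°cell = +1.71 V.
Balancing electrons gives n = 2 (lcm of 1 and 2).
ΔG° = −nFE° = −(2)(96485)(+1.71) = -329,979 J = -330.0 kJ/mol.

-330.0 kJ/mol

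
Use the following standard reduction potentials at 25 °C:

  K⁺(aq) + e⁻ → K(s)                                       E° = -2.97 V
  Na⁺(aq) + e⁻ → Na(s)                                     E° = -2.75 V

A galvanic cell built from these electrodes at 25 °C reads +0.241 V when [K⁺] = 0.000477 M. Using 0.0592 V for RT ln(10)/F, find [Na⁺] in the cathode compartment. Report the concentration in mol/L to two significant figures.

Na⁺/Na is the cathode, K⁺/K the anode: E°cell = +0.22 V, n = 1.
Overall reaction: Na⁺(aq) + K(s) → Na(s) + K⁺(aq); Q = [K⁺]^1/[Na⁺]^1.
From E = E° − (0.0592/n) log Q: log Q = (E° − E)·n/0.0592 = (+0.22 − (+0.241))·1/0.0592 = -0.3547.
So 1·log[Na⁺] = 1·log(0.000477) − log Q = -3.3215 − (-0.3547) = -2.9668; [Na⁺] = 10^(-2.9668) ≈ 0.0011 M.

0.0011 M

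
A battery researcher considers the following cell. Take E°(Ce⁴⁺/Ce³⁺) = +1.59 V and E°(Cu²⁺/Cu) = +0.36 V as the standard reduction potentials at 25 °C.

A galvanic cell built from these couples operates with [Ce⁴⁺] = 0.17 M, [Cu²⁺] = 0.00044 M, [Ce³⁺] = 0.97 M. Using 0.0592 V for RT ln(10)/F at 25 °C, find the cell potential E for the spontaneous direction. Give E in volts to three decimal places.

+1.285 V

Ce⁴⁺/Ce³⁺ is the cathode (higher E°), Cu²⁺/Cu the anode: E°cell = +1.59 − (+0.36) = +1.23 V, n = 2.
Overall: 2 Ce⁴⁺(aq) + Cu(s) → 2 Ce³⁺(aq) + Cu²⁺(aq)
Q = [Ce³⁺]^2·[Cu²⁺] / ([Ce⁴⁺]^2); log Q = -1.844.
E = E° − (0.0592/n) log Q = +1.23 − (0.0592/2)(-1.844) = +1.285 V.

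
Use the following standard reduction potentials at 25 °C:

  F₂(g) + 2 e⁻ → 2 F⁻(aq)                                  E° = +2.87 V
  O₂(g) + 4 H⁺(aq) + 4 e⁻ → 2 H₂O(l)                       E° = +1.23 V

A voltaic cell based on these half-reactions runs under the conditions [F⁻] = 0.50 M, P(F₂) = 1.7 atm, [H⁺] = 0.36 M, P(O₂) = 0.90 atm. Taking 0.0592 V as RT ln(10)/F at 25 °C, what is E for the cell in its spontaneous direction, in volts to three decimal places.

+1.692 V

F₂/F⁻ is the cathode (higher E°), O₂/H₂O the anode: E°cell = +2.87 − (+1.23) = +1.64 V, n = 4.
Overall: 2 F₂(g) + 2 H₂O(l) → 4 F⁻(aq) + O₂(g) + 4 H⁺(aq)
Q = [F⁻]^4·P(O₂)·[H⁺]^4 / (P(F₂)^2); log Q = -3.486.
E = E° − (0.0592/n) log Q = +1.64 − (0.0592/4)(-3.486) = +1.692 V.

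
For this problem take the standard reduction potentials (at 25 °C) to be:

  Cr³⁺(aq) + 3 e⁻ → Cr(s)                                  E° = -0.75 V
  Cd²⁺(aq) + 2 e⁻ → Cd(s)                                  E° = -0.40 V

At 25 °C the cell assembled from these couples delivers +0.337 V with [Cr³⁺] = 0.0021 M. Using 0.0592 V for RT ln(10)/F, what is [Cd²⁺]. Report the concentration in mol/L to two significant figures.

0.0060 M

Cd²⁺/Cd is the cathode, Cr³⁺/Cr the anode: E°cell = +0.35 V, n = 6.
Overall reaction: 3 Cd²⁺(aq) + 2 Cr(s) → 3 Cd(s) + 2 Cr³⁺(aq); Q = [Cr³⁺]^2/[Cd²⁺]^3.
From E = E° − (0.0592/n) log Q: log Q = (E° − E)·n/0.0592 = (+0.35 − (+0.337))·6/0.0592 = 1.3176.
So 3·log[Cd²⁺] = 2·log(0.0021) − log Q = -5.3556 − (1.3176) = -6.6732; log[Cd²⁺] = -6.6732 / 3 = -2.2244; [Cd²⁺] = 10^(-2.2244) ≈ 0.0060 M.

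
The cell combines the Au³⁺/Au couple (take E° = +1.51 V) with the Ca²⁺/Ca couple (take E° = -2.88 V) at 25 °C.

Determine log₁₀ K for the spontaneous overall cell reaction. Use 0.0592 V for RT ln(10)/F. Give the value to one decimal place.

Cathode: Au³⁺/Au; anode: Ca²⁺/Ca. E°cell = +4.39 V, n = 6.
log K = nE°cell / 0.0592 = (6)(+4.39) / 0.0592 = 444.9.

444.9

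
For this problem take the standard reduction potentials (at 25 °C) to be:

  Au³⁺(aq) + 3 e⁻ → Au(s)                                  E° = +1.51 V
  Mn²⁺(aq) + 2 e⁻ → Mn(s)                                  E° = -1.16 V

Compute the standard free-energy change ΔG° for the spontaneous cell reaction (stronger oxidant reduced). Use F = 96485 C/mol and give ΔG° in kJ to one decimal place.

Au³⁺/Au (E° = +1.51 V) is the cathode; Mn²⁺/Mn (E° = -1.16 V) is the anode, so E°cell = +2.67 V.
Balancing electrons gives n = 6 (lcm of 3 and 2).
ΔG° = −nFE° = −(6)(96485)(+2.67) = -1,545,690 J = -1545.7 kJ.

-1545.7 kJ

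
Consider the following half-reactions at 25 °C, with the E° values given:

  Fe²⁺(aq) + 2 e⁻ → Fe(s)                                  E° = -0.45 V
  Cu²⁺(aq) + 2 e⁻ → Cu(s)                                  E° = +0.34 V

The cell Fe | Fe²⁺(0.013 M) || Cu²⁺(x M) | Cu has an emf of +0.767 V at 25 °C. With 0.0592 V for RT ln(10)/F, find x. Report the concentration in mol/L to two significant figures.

Cu²⁺/Cu is the cathode, Fe²⁺/Fe the anode: E°cell = +0.79 V, n = 2.
Overall reaction: Cu²⁺(aq) + Fe(s) → Cu(s) + Fe²⁺(aq); Q = [Fe²⁺]^1/[Cu²⁺]^1.
From E = E° − (0.0592/n) log Q: log Q = (E° − E)·n/0.0592 = (+0.79 − (+0.767))·2/0.0592 = 0.7770.
So 1·log[Cu²⁺] = 1·log(0.013) − log Q = -1.8861 − (0.7770) = -2.6631; [Cu²⁺] = 10^(-2.6631) ≈ 0.0022 M.

0.0022 M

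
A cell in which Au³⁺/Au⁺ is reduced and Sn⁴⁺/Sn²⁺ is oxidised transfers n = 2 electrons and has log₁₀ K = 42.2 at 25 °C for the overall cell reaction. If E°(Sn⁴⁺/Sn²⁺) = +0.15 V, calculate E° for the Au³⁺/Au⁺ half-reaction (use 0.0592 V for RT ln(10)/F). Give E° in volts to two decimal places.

E°cell = (0.0592/n)·log K = (0.0592/2)(42.2) = +1.249 V.
Since Au³⁺/Au⁺ is the cathode and Sn⁴⁺/Sn²⁺ the anode, E°cell = E°(Au³⁺/Au⁺) − E°(Sn⁴⁺/Sn²⁺).
So E°(Au³⁺/Au⁺) = E°cell + E°(Sn⁴⁺/Sn²⁺) = +1.249 + (+0.15) = +1.40 V.

+1.40 V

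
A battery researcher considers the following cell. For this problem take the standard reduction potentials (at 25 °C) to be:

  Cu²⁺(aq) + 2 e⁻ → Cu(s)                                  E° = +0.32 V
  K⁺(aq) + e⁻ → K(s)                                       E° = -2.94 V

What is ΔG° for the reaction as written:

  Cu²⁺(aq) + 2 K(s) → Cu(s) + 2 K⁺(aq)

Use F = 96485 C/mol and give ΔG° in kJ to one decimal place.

As written, Cu²⁺/Cu is reduced (cathode) and K⁺/K is oxidised (anode), so E°cell = (+0.32) − (-2.94) = +3.26 V.
Balancing electrons gives n = 2.
ΔG° = −nFE° = −(2)(96485)(+3.26) = -629,082 J = -629.1 kJ.

-629.1 kJ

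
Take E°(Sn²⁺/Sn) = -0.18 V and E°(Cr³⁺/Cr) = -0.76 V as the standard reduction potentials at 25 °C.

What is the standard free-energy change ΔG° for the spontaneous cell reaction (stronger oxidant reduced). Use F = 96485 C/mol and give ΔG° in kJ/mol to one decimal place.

Sn²⁺/Sn (E° = -0.18 V) is the cathode; Cr³⁺/Cr (E° = -0.76 V) is the anode, so E°cell = +0.58 V.
Balancing electrons gives n = 6 (lcm of 2 and 3).
ΔG° = −nFE° = −(6)(96485)(+0.58) = -335,768 J = -335.8 kJ/mol.

-335.8 kJ/mol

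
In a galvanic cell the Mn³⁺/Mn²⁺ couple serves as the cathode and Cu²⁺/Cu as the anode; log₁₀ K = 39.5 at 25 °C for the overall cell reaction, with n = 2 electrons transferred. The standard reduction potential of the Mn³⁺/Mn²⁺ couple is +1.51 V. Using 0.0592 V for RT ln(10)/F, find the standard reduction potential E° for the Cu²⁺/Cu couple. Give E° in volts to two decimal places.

E°cell = (0.0592/n)·log K = (0.0592/2)(39.5) = +1.169 V.
Since Mn³⁺/Mn²⁺ is the cathode and Cu²⁺/Cu the anode, E°cell = E°(Mn³⁺/Mn²⁺) − E°(Cu²⁺/Cu).
So E°(Cu²⁺/Cu) = E°(Mn³⁺/Mn²⁺) − E°cell = (+1.51) − (+1.169) = +0.34 V.

+0.34 V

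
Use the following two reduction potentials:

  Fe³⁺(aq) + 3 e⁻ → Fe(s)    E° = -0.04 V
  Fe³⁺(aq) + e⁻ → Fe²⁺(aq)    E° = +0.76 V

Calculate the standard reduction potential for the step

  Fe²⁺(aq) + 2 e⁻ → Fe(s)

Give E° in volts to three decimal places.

-0.440 V

Sequential free energies add, so n₃E°₃ = n₁E°₁ + n₂E°₂.
With n₃ = 3, and the known step contributing 1×(+0.76) V, the unknown satisfies 2·E° = 3×(-0.04) − 1×(+0.76) = -0.880.
E° = -0.880 / 2 = -0.440 V.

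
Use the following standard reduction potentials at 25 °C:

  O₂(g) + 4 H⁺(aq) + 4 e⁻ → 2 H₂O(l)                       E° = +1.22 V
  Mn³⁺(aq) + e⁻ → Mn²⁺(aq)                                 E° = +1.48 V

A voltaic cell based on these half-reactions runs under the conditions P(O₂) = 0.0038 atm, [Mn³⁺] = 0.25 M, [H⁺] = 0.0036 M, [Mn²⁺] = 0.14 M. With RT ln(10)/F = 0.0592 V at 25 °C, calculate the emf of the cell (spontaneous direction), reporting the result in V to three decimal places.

+0.455 V

Mn³⁺/Mn²⁺ is the cathode (higher E°), O₂/H₂O the anode: E°cell = +1.48 − (+1.22) = +0.26 V, n = 4.
Overall: 4 Mn³⁺(aq) + 2 H₂O(l) → 4 Mn²⁺(aq) + O₂(g) + 4 H⁺(aq)
Q = [Mn²⁺]^4·P(O₂)·[H⁺]^4 / ([Mn³⁺]^4); log Q = -13.202.
E = E° − (0.0592/n) log Q = +0.26 − (0.0592/4)(-13.202) = +0.455 V.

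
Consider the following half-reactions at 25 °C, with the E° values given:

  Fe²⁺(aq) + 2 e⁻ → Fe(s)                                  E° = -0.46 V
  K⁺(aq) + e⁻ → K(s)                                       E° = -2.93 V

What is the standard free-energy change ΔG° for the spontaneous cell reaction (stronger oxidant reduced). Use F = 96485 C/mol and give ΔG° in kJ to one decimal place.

-476.6 kJ

Fe²⁺/Fe (E° = -0.46 V) is the cathode; K⁺/K (E° = -2.93 V) is the anode, so E°cell = +2.47 V.
Balancing electrons gives n = 2 (lcm of 2 and 1).
ΔG° = −nFE° = −(2)(96485)(+2.47) = -476,636 J = -476.6 kJ.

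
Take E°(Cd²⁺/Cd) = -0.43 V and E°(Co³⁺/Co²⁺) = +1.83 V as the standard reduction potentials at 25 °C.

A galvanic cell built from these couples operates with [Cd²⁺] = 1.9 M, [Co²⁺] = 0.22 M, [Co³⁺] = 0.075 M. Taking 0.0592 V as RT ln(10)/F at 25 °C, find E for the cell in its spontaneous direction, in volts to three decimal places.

+2.224 V

Co³⁺/Co²⁺ is the cathode (higher E°), Cd²⁺/Cd the anode: E°cell = +1.83 − (-0.43) = +2.26 V, n = 2.
Overall: 2 Co³⁺(aq) + Cd(s) → 2 Co²⁺(aq) + Cd²⁺(aq)
Q = [Co²⁺]^2·[Cd²⁺] / ([Co³⁺]^2); log Q = 1.213.
E = E° − (0.0592/n) log Q = +2.26 − (0.0592/2)(1.213) = +2.224 V.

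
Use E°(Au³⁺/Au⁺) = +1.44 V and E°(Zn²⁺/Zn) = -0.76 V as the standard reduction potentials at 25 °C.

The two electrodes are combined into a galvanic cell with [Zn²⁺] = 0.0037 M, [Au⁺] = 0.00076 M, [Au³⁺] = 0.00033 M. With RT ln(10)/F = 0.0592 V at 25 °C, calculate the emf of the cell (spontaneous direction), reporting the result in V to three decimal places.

+2.261 V

Au³⁺/Au⁺ is the cathode (higher E°), Zn²⁺/Zn the anode: E°cell = +1.44 − (-0.76) = +2.20 V, n = 2.
Overall: Au³⁺(aq) + Zn(s) → Au⁺(aq) + Zn²⁺(aq)
Q = [Au⁺]·[Zn²⁺] / ([Au³⁺]); log Q = -2.069.
E = E° − (0.0592/n) log Q = +2.20 − (0.0592/2)(-2.069) = +2.261 V.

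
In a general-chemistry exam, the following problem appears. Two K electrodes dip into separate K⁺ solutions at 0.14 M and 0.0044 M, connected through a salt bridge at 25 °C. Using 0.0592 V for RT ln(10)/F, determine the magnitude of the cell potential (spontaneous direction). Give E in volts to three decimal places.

+0.089 V

For a concentration cell E°cell = 0. The 0.14 M side is the cathode (reduction is favoured where [K⁺] is higher).
With n = 1, E = −(0.0592/1) log([K⁺]ₐₙ/[K⁺]꜀ₐₜ) = −(0.0592/1) log(0.0044/0.14) = −(0.0592/1)(-1.503) = +0.089 V.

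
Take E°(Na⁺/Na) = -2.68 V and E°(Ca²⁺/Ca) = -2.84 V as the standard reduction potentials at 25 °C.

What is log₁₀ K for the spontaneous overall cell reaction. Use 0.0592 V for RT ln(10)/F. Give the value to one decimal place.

5.4

Cathode: Na⁺/Na; anode: Ca²⁺/Ca. E°cell = +0.16 V, n = 2.
log K = nE°cell / 0.0592 = (2)(+0.16) / 0.0592 = 5.4.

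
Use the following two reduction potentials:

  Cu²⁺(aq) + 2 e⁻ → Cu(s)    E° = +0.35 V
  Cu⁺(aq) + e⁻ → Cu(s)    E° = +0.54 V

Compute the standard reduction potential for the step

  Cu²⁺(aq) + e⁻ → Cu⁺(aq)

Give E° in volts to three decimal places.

+0.160 V

Sequential free energies add, so n₃E°₃ = n₁E°₁ + n₂E°₂.
With n₃ = 2, and the known step contributing 1×(+0.54) V, the unknown satisfies 1·E° = 2×(+0.35) − 1×(+0.54) = +0.160.
E° = +0.160 / 1 = +0.160 V.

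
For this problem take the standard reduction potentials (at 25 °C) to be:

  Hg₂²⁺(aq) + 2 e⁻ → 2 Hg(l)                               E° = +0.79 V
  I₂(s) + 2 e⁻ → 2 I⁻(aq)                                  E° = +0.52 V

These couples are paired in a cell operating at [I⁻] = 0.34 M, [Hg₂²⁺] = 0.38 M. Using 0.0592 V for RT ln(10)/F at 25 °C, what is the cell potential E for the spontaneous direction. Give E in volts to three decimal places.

Hg₂²⁺/Hg is the cathode (higher E°), I₂/I⁻ the anode: E°cell = +0.79 − (+0.52) = +0.27 V, n = 2.
Overall: Hg₂²⁺(aq) + 2 I⁻(aq) → 2 Hg(l) + I₂(s)
Q = 1 / ([Hg₂²⁺]·[I⁻]^2); log Q = 1.357.
E = E° − (0.0592/n) log Q = +0.27 − (0.0592/2)(1.357) = +0.230 V.

+0.230 V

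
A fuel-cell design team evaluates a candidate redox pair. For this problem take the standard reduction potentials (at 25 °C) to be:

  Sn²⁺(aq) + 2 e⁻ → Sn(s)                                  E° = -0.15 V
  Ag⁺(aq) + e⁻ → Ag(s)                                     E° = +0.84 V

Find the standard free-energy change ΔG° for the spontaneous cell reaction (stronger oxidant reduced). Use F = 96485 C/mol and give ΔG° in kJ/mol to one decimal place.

Ag⁺/Ag (E° = +0.84 V) is the cathode; Sn²⁺/Sn (E° = -0.15 V) is the anode, so E°cell = +0.99 V.
Balancing electrons gives n = 2 (lcm of 1 and 2).
ΔG° = −nFE° = −(2)(96485)(+0.99) = -191,040 J = -191.0 kJ/mol.

-191.0 kJ/mol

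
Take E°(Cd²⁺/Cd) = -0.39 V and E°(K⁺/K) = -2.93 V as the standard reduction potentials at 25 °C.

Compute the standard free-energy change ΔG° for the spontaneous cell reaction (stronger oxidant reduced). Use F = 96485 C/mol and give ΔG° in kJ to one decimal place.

Cd²⁺/Cd (E° = -0.39 V) is the cathode; K⁺/K (E° = -2.93 V) is the anode, so E°cell = +2.54 V.
Balancing electrons gives n = 2 (lcm of 2 and 1).
ΔG° = −nFE° = −(2)(96485)(+2.54) = -490,144 J = -490.1 kJ.

-490.1 kJ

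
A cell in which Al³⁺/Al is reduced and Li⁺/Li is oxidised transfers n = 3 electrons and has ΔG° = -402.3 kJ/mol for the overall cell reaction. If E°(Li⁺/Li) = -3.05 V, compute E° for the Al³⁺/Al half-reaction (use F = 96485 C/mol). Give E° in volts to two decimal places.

-1.66 V

E°cell = −ΔG°/(nF) = −(-402.3×10³)/((3)(96485)) = +1.390 V.
Since Al³⁺/Al is the cathode and Li⁺/Li the anode, E°cell = E°(Al³⁺/Al) − E°(Li⁺/Li).
So E°(Al³⁺/Al) = E°cell + E°(Li⁺/Li) = +1.390 + (-3.05) = -1.66 V.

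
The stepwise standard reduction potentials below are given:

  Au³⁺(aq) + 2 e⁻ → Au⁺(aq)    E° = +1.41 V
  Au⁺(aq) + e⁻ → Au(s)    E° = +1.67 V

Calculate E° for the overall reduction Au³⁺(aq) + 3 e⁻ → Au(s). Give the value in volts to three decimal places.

+1.497 V

Standard free energies of sequential steps add: ΔG°₃ = ΔG°₁ + ΔG°₂, so n₃E°₃ = n₁E°₁ + n₂E°₂.
E°₃ = (2×+1.41 + 1×+1.67) / 3 = (+4.490) / 3 = +1.497 V.
E° values themselves are not directly additive — weighting by electron count is essential.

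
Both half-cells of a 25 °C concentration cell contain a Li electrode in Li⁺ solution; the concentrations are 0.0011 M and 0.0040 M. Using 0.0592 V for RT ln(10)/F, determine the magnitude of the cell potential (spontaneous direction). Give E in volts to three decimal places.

+0.033 V

For a concentration cell E°cell = 0. The 0.0040 M side is the cathode (reduction is favoured where [Li⁺] is higher).
With n = 1, E = −(0.0592/1) log([Li⁺]ₐₙ/[Li⁺]꜀ₐₜ) = −(0.0592/1) log(0.0011/0.004) = −(0.0592/1)(-0.561) = +0.033 V.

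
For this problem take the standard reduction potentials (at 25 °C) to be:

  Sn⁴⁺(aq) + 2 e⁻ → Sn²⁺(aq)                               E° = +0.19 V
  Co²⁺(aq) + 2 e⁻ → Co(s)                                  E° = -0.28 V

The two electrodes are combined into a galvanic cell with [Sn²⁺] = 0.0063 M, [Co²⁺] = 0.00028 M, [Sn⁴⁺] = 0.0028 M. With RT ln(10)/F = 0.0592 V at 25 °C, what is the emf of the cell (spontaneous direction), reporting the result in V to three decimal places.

Sn⁴⁺/Sn²⁺ is the cathode (higher E°), Co²⁺/Co the anode: E°cell = +0.19 − (-0.28) = +0.47 V, n = 2.
Overall: Sn⁴⁺(aq) + Co(s) → Sn²⁺(aq) + Co²⁺(aq)
Q = [Sn²⁺]·[Co²⁺] / ([Sn⁴⁺]); log Q = -3.201.
E = E° − (0.0592/n) log Q = +0.47 − (0.0592/2)(-3.201) = +0.565 V.

+0.565 V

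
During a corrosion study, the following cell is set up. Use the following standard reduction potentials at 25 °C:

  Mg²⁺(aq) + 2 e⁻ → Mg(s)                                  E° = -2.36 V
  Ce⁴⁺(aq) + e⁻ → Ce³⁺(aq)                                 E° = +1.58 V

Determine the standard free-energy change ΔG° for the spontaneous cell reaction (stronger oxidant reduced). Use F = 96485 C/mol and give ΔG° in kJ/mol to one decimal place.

Ce⁴⁺/Ce³⁺ (E° = +1.58 V) is the cathode; Mg²⁺/Mg (E° = -2.36 V) is the anode, so E°cell = +3.94 V.
Balancing electrons gives n = 2 (lcm of 1 and 2).
ΔG° = −nFE° = −(2)(96485)(+3.94) = -760,302 J = -760.3 kJ/mol.

-760.3 kJ/mol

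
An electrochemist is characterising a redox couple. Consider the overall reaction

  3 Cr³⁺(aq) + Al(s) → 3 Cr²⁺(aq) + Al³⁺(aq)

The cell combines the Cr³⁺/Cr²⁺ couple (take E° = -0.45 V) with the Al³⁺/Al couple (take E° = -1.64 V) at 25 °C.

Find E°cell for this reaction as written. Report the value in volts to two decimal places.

The Cr³⁺/Cr²⁺ couple has the higher reduction potential, so it is the cathode; Al³⁺/Al is oxidised at the anode.
E°cell = E°(cathode) − E°(anode) = (-0.45) − (-1.64) = +1.19 V.

+1.19 V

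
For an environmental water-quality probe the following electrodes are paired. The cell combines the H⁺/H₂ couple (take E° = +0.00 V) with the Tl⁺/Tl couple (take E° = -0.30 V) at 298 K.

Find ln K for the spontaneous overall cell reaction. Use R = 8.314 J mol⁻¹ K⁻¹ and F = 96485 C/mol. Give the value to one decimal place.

23.4

Cathode: H⁺/H₂; anode: Tl⁺/Tl. E°cell = (+0.00) − (-0.30) = +0.30 V, with n = 2.
ΔG° = −nFE° = −RT ln K, so ln K = nFE°/(RT) = (2)(96485)(+0.30) / ((8.314)(298)) = 23.366.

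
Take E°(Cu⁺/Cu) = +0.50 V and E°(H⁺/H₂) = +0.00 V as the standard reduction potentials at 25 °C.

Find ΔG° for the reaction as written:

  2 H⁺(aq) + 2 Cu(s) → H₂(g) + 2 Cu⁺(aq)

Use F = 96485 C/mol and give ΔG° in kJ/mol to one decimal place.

As written, H⁺/H₂ is reduced (cathode) and Cu⁺/Cu is oxidised (anode), so E°cell = (+0.00) − (+0.50) = -0.50 V.
Balancing electrons gives n = 2.
ΔG° = −nFE° = −(2)(96485)(-0.50) = 96,485 J = +96.5 kJ/mol.

+96.5 kJ/mol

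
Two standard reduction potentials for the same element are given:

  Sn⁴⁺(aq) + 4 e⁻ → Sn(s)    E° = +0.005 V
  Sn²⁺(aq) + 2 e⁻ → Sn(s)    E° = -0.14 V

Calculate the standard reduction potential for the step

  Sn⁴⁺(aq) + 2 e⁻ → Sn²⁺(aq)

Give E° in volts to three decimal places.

Sequential free energies add, so n₃E°₃ = n₁E°₁ + n₂E°₂.
With n₃ = 4, and the known step contributing 2×(-0.14) V, the unknown satisfies 2·E° = 4×(+0.005) − 2×(-0.14) = +0.300.
E° = +0.300 / 2 = +0.150 V.

+0.150 V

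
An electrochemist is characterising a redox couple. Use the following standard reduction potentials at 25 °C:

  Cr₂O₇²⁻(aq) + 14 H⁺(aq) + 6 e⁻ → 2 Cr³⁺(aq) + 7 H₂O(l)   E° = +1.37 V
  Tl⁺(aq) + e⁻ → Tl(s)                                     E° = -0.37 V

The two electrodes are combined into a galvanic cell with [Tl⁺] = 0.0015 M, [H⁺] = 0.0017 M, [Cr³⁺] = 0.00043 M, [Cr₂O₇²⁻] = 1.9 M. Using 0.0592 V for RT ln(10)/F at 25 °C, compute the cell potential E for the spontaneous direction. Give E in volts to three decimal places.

+1.594 V

Cr₂O₇²⁻/Cr³⁺ is the cathode (higher E°), Tl⁺/Tl the anode: E°cell = +1.37 − (-0.37) = +1.74 V, n = 6.
Overall: Cr₂O₇²⁻(aq) + 14 H⁺(aq) + 6 Tl(s) → 2 Cr³⁺(aq) + 7 H₂O(l) + 6 Tl⁺(aq)
Q = [Cr³⁺]^2·[Tl⁺]^6 / ([Cr₂O₇²⁻]·[H⁺]^14); log Q = 14.818.
E = E° − (0.0592/n) log Q = +1.74 − (0.0592/6)(14.818) = +1.594 V.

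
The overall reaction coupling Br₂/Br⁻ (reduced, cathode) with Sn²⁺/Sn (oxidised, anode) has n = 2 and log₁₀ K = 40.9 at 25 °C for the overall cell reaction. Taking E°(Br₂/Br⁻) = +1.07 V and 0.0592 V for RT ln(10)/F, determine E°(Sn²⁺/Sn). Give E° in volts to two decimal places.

-0.14 V

E°cell = (0.0592/n)·log K = (0.0592/2)(40.9) = +1.211 V.
Since Br₂/Br⁻ is the cathode and Sn²⁺/Sn the anode, E°cell = E°(Br₂/Br⁻) − E°(Sn²⁺/Sn).
So E°(Sn²⁺/Sn) = E°(Br₂/Br⁻) − E°cell = (+1.07) − (+1.211) = -0.14 V.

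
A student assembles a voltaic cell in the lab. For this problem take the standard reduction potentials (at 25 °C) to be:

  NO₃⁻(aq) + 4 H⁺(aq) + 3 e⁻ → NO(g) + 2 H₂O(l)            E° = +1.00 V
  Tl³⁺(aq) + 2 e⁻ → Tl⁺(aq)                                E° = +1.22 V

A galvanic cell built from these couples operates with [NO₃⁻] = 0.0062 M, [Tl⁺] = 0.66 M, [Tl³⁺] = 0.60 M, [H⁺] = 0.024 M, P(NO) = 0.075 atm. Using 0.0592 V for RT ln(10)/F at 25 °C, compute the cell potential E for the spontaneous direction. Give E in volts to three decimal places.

Tl³⁺/Tl⁺ is the cathode (higher E°), NO₃⁻/NO the anode: E°cell = +1.22 − (+1.00) = +0.22 V, n = 6.
Overall: 3 Tl³⁺(aq) + 2 NO(g) + 4 H₂O(l) → 3 Tl⁺(aq) + 2 NO₃⁻(aq) + 8 H⁺(aq)
Q = [Tl⁺]^3·[NO₃⁻]^2·[H⁺]^8 / ([Tl³⁺]^3·P(NO)^2); log Q = -14.999.
E = E° − (0.0592/n) log Q = +0.22 − (0.0592/6)(-14.999) = +0.368 V.

+0.368 V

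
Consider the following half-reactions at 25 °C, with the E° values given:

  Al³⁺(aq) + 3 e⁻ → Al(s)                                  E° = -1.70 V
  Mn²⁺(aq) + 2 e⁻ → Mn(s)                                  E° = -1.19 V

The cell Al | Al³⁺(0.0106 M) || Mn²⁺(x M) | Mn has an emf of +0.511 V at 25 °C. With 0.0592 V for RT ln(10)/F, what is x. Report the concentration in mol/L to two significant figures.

Mn²⁺/Mn is the cathode, Al³⁺/Al the anode: E°cell = +0.51 V, n = 6.
Overall reaction: 3 Mn²⁺(aq) + 2 Al(s) → 3 Mn(s) + 2 Al³⁺(aq); Q = [Al³⁺]^2/[Mn²⁺]^3.
From E = E° − (0.0592/n) log Q: log Q = (E° − E)·n/0.0592 = (+0.51 − (+0.511))·6/0.0592 = -0.1014.
So 3·log[Mn²⁺] = 2·log(0.0106) − log Q = -3.9494 − (-0.1014) = -3.8480; log[Mn²⁺] = -3.8480 / 3 = -1.2827; [Mn²⁺] = 10^(-1.2827) ≈ 0.052 M.

0.052 M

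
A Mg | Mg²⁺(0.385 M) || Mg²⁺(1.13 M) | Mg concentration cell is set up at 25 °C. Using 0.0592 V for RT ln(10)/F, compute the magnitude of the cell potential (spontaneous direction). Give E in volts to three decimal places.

+0.014 V

For a concentration cell E°cell = 0. The 1.13 M side is the cathode (reduction is favoured where [Mg²⁺] is higher).
With n = 2, E = −(0.0592/2) log([Mg²⁺]ₐₙ/[Mg²⁺]꜀ₐₜ) = −(0.0592/2) log(0.385/1.13) = −(0.0592/2)(-0.468) = +0.014 V.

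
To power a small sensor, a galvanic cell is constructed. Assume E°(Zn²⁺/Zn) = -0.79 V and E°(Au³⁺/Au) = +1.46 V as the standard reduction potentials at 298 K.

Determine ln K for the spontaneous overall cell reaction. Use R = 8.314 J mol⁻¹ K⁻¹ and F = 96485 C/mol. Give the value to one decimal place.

525.7

Cathode: Au³⁺/Au; anode: Zn²⁺/Zn. E°cell = (+1.46) − (-0.79) = +2.25 V, with n = 6.
ΔG° = −nFE° = −RT ln K, so ln K = nFE°/(RT) = (6)(96485)(+2.25) / ((8.314)(298)) = 525.735.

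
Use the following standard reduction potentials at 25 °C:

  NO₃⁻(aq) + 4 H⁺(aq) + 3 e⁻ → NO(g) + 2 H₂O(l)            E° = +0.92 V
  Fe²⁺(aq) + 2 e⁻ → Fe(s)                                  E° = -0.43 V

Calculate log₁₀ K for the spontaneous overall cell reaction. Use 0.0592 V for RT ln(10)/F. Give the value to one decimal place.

136.8

Cathode: NO₃⁻/NO; anode: Fe²⁺/Fe. E°cell = +1.35 V, n = 6.
log K = nE°cell / 0.0592 = (6)(+1.35) / 0.0592 = 136.8.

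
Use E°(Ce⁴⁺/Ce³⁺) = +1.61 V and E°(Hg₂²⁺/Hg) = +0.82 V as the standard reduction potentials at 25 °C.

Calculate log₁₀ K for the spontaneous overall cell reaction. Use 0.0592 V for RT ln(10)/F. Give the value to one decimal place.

Cathode: Ce⁴⁺/Ce³⁺; anode: Hg₂²⁺/Hg. E°cell = +0.79 V, n = 2.
log K = nE°cell / 0.0592 = (2)(+0.79) / 0.0592 = 26.7.

26.7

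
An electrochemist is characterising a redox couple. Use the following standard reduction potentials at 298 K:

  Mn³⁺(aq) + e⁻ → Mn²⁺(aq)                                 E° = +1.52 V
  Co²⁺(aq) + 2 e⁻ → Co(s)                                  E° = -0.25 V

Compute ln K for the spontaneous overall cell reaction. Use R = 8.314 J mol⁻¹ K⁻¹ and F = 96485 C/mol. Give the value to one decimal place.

Cathode: Mn³⁺/Mn²⁺; anode: Co²⁺/Co. E°cell = (+1.52) − (-0.25) = +1.77 V, with n = 2.
ΔG° = −nFE° = −RT ln K, so ln K = nFE°/(RT) = (2)(96485)(+1.77) / ((8.314)(298)) = 137.860.

137.9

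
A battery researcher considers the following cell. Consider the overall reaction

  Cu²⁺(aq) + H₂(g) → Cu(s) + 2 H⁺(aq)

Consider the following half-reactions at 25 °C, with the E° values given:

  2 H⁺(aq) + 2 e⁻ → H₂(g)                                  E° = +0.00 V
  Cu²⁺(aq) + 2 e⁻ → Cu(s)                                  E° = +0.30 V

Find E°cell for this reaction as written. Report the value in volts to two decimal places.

+0.30 V

The Cu²⁺/Cu couple has the higher reduction potential, so it is the cathode; H⁺/H₂ is oxidised at the anode.
E°cell = E°(cathode) − E°(anode) = (+0.30) − (+0.00) = +0.30 V.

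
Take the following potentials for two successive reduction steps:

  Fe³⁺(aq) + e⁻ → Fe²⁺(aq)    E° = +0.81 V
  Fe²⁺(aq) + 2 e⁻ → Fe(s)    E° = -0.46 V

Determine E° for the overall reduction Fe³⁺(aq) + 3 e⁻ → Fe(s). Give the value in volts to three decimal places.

-0.037 V

Adding the free-energy changes (−nFE°) of the two steps gives −n₃FE°₃ = −n₁FE°₁ − n₂FE°₂.
E°₃ = (1×+0.81 + 2×-0.46) / 3 = (-0.110) / 3 = -0.037 V.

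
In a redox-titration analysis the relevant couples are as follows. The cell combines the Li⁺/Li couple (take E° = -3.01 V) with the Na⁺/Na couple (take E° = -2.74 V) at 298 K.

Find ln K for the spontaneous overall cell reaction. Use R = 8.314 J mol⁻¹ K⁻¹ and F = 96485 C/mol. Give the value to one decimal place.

Cathode: Na⁺/Na; anode: Li⁺/Li. E°cell = (-2.74) − (-3.01) = +0.27 V, with n = 1.
ΔG° = −nFE° = −RT ln K, so ln K = nFE°/(RT) = (1)(96485)(+0.27) / ((8.314)(298)) = 10.515.

10.5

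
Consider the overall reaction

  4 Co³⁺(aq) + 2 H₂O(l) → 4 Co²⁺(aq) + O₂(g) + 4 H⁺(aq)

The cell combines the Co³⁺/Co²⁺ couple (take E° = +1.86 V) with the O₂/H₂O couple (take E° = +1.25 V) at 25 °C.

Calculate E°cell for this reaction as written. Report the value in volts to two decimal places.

+0.61 V

The Co³⁺/Co²⁺ couple has the higher reduction potential, so it is the cathode; O₂/H₂O is oxidised at the anode.
E°cell = E°(cathode) − E°(anode) = (+1.86) − (+1.25) = +0.61 V.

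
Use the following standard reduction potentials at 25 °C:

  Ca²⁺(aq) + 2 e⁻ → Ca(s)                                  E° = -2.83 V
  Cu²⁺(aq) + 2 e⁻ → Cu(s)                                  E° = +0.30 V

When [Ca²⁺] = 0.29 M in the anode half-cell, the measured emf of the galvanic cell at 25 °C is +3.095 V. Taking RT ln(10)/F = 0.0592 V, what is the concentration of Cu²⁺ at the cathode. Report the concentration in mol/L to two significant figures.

0.019 M

Cu²⁺/Cu is the cathode, Ca²⁺/Ca the anode: E°cell = +3.13 V, n = 2.
Overall reaction: Cu²⁺(aq) + Ca(s) → Cu(s) + Ca²⁺(aq); Q = [Ca²⁺]^1/[Cu²⁺]^1.
From E = E° − (0.0592/n) log Q: log Q = (E° − E)·n/0.0592 = (+3.13 − (+3.095))·2/0.0592 = 1.1824.
So 1·log[Cu²⁺] = 1·log(0.29) − log Q = -0.5376 − (1.1824) = -1.7200; [Cu²⁺] = 10^(-1.7200) ≈ 0.019 M.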